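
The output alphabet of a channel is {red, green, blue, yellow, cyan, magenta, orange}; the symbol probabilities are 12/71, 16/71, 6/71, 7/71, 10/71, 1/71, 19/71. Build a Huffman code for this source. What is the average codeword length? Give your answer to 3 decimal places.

Repeatedly combine the two least-probable nodes; the expected code length is the sum of the merged weights.
merge 1/71 + 6/71 → 7/71
merge 7/71 + 7/71 → 14/71
merge 10/71 + 12/71 → 22/71
merge 14/71 + 16/71 → 30/71
merge 19/71 + 22/71 → 41/71
merge 30/71 + 41/71 → 1
L = 7/71 + 14/71 + 22/71 + 30/71 + 41/71 + 1 = 185/71 ≈ 2.606 bits/symbol.

2.606 bits/symbol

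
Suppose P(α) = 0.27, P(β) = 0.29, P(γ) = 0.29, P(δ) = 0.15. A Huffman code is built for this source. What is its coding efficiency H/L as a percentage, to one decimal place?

Entropy H = −Σ p log₂ p ≈ 1.9564 bits.
Huffman merges: 3/20+27/100→21/50; 29/100+29/100→29/50; 21/50+29/50→1. L = 2 ≈ 2.0000.
Efficiency = H/L = 1.9564/2.0000 = 97.8%.

97.8%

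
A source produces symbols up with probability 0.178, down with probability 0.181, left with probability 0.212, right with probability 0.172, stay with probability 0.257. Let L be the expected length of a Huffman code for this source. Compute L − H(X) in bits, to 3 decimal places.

0.045 bits

Entropy H = −Σ p log₂ p ≈ 2.3045 bits.
Huffman merges: 43/250+89/500→7/20; 181/1000+53/250→393/1000; 257/1000+7/20→607/1000; 393/1000+607/1000→1. L = 47/20 ≈ 2.3500.
L − H = 2.3500 − 2.3045 = 0.045 bits.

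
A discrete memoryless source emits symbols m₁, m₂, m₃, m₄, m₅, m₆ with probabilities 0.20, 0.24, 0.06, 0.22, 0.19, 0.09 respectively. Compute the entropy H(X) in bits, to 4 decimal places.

2.4505 bits

H = −Σ pᵢ log₂ pᵢ.
−0.20·log₂(0.20) = 0.4644
−0.24·log₂(0.24) = 0.4941
−0.06·log₂(0.06) = 0.2435
−0.22·log₂(0.22) = 0.4806
−0.19·log₂(0.19) = 0.4552
−0.09·log₂(0.09) = 0.3127
Sum ≈ 2.4505 → 2.4505 bits.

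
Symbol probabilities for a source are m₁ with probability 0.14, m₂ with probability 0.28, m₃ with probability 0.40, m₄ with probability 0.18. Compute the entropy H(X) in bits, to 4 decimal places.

1.8854 bits

H = −Σ pᵢ log₂ pᵢ.
−0.14·log₂(0.14) = 0.3971
−0.28·log₂(0.28) = 0.5142
−0.40·log₂(0.40) = 0.5288
−0.18·log₂(0.18) = 0.4453
Sum ≈ 1.8854 → 1.8854 bits.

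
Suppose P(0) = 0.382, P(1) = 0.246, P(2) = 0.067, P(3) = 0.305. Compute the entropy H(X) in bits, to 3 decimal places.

H = −Σ pᵢ log₂ pᵢ.
−0.382·log₂(0.382) = 0.5304
−0.246·log₂(0.246) = 0.4977
−0.067·log₂(0.067) = 0.2613
−0.305·log₂(0.305) = 0.5225
Sum ≈ 1.8119 → 1.812 bits.

1.812 bits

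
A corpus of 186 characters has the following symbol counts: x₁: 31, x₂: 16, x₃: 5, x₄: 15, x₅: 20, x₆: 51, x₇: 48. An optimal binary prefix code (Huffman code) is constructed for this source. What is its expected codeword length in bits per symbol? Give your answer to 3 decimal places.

Probabilities are the counts divided by 186.
Repeatedly combine the two least-probable nodes; the expected code length is the sum of the merged weights.
merge 5/186 + 5/62 → 10/93
merge 8/93 + 10/93 → 6/31
merge 10/93 + 1/6 → 17/62
merge 6/31 + 8/31 → 14/31
merge 17/62 + 17/62 → 17/31
merge 14/31 + 17/31 → 1
L = 10/93 + 6/31 + 17/62 + 14/31 + 17/31 + 1 = 479/186 ≈ 2.575 bits/symbol.

2.575 bits/symbol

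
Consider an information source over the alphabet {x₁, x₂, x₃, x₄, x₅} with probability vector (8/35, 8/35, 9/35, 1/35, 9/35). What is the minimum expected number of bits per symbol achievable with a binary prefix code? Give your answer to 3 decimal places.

2.257 bits/symbol

Repeatedly combine the two least-probable nodes; the expected code length is the sum of the merged weights.
merge 1/35 + 8/35 → 9/35
merge 8/35 + 9/35 → 17/35
merge 9/35 + 9/35 → 18/35
merge 17/35 + 18/35 → 1
L = 9/35 + 17/35 + 18/35 + 1 = 79/35 ≈ 2.257 bits/symbol.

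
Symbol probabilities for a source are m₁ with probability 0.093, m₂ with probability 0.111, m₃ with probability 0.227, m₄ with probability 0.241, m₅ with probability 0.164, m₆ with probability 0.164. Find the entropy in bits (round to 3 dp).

H = −Σ pᵢ log₂ pᵢ.
−0.093·log₂(0.093) = 0.3187
−0.111·log₂(0.111) = 0.3520
−0.227·log₂(0.227) = 0.4856
−0.241·log₂(0.241) = 0.4947
−0.164·log₂(0.164) = 0.4278
−0.164·log₂(0.164) = 0.4278
Sum ≈ 2.5066 → 2.507 bits.

2.507 bits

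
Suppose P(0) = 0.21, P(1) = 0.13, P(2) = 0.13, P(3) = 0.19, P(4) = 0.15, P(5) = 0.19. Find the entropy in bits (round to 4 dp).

2.5591 bits

H = −Σ pᵢ log₂ pᵢ.
−0.21·log₂(0.21) = 0.4728
−0.13·log₂(0.13) = 0.3826
−0.13·log₂(0.13) = 0.3826
−0.19·log₂(0.19) = 0.4552
−0.15·log₂(0.15) = 0.4105
−0.19·log₂(0.19) = 0.4552
Sum ≈ 2.5591 → 2.5591 bits.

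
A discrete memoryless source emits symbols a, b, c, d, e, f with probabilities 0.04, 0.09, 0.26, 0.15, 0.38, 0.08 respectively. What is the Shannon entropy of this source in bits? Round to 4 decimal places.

H = −Σ pᵢ log₂ pᵢ.
−0.04·log₂(0.04) = 0.1858
−0.09·log₂(0.09) = 0.3127
−0.26·log₂(0.26) = 0.5053
−0.15·log₂(0.15) = 0.4105
−0.38·log₂(0.38) = 0.5305
−0.08·log₂(0.08) = 0.2915
Sum ≈ 2.2362 → 2.2362 bits.

2.2362 bits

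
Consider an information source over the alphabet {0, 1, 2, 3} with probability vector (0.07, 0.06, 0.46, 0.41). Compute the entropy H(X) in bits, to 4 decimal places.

1.5548 bits

H = −Σ pᵢ log₂ pᵢ.
−0.07·log₂(0.07) = 0.2686
−0.06·log₂(0.06) = 0.2435
−0.46·log₂(0.46) = 0.5153
−0.41·log₂(0.41) = 0.5274
Sum ≈ 1.5548 → 1.5548 bits.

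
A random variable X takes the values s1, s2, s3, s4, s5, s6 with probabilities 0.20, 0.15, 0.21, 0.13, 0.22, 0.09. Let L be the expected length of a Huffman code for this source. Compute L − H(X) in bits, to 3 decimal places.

Entropy H = −Σ p log₂ p ≈ 2.5236 bits.
Huffman merges: 9/100+13/100→11/50; 3/20+1/5→7/20; 21/100+11/50→43/100; 11/50+7/20→57/100; 43/100+57/100→1. L = 257/100 ≈ 2.5700.
L − H = 2.5700 − 2.5236 = 0.046 bits.

0.046 bits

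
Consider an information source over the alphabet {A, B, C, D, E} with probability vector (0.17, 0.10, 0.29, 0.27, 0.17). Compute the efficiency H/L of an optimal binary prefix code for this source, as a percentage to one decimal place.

98.2%

Entropy H = −Σ p log₂ p ≈ 2.2293 bits.
Huffman merges: 1/10+17/100→27/100; 17/100+27/100→11/25; 27/100+29/100→14/25; 11/25+14/25→1. L = 227/100 ≈ 2.2700.
Efficiency = H/L = 2.2293/2.2700 = 98.2%.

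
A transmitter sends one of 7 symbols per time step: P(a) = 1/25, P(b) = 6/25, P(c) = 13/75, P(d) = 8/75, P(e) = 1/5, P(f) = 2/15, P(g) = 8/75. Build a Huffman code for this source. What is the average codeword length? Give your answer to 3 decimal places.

Repeatedly combine the two least-probable nodes; the expected code length is the sum of the merged weights.
merge 1/25 + 8/75 → 11/75
merge 8/75 + 2/15 → 6/25
merge 11/75 + 13/75 → 8/25
merge 1/5 + 6/25 → 11/25
merge 6/25 + 8/25 → 14/25
merge 11/25 + 14/25 → 1
L = 11/75 + 6/25 + 8/25 + 11/25 + 14/25 + 1 = 203/75 ≈ 2.707 bits/symbol.

2.707 bits/symbol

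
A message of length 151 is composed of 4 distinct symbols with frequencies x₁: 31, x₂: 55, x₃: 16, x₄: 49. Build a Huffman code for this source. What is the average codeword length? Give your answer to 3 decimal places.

Probabilities are the counts divided by 151.
Repeatedly combine the two least-probable nodes; the expected code length is the sum of the merged weights.
merge 16/151 + 31/151 → 47/151
merge 47/151 + 49/151 → 96/151
merge 55/151 + 96/151 → 1
L = 47/151 + 96/151 + 1 = 294/151 ≈ 1.947 bits/symbol.

1.947 bits/symbol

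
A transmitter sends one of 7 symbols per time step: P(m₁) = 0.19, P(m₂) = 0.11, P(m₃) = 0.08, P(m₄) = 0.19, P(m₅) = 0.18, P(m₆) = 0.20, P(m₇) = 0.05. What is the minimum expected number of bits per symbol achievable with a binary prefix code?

Repeatedly combine the two least-probable nodes; the expected code length is the sum of the merged weights.
merge 1/20 + 2/25 → 13/100
merge 11/100 + 13/100 → 6/25
merge 9/50 + 19/100 → 37/100
merge 19/100 + 1/5 → 39/100
merge 6/25 + 37/100 → 61/100
merge 39/100 + 61/100 → 1
L = 13/100 + 6/25 + 37/100 + 39/100 + 61/100 + 1 = 137/50 = 2.74 bits/symbol.

2.74 bits/symbol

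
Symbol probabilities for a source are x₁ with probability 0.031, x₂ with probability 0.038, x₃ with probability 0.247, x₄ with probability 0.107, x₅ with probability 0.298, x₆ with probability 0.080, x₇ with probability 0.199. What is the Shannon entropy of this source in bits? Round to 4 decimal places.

H = −Σ pᵢ log₂ pᵢ.
−0.031·log₂(0.031) = 0.1554
−0.038·log₂(0.038) = 0.1793
−0.247·log₂(0.247) = 0.4983
−0.107·log₂(0.107) = 0.3450
−0.298·log₂(0.298) = 0.5205
−0.080·log₂(0.080) = 0.2915
−0.199·log₂(0.199) = 0.4635
Sum ≈ 2.4534 → 2.4534 bits.

2.4534 bits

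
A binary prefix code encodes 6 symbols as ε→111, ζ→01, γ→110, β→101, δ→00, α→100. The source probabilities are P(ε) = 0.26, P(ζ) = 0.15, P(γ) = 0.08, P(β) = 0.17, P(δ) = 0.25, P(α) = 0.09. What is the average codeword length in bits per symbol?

2.6 bits/symbol

L̄ = Σ pᵢ·ℓᵢ = 0.26·3 + 0.15·2 + 0.08·3 + 0.17·3 + 0.25·2 + 0.09·3 = 2.6 bits/symbol.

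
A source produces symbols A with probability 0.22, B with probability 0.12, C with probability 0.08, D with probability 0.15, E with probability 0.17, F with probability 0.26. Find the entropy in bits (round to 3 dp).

2.490 bits

H = −Σ pᵢ log₂ pᵢ.
−0.22·log₂(0.22) = 0.4806
−0.12·log₂(0.12) = 0.3671
−0.08·log₂(0.08) = 0.2915
−0.15·log₂(0.15) = 0.4105
−0.17·log₂(0.17) = 0.4346
−0.26·log₂(0.26) = 0.5053
Sum ≈ 2.4896 → 2.490 bits.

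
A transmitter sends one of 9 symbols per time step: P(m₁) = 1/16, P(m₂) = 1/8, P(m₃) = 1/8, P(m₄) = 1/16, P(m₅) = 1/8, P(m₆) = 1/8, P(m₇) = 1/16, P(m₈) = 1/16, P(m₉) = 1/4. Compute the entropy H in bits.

3 bits

Each probability is a power of 1/2, so log₂(1/p) is an integer.
H = Σ p·log₂(1/p) = 1/16·4 + 1/8·3 + 1/8·3 + 1/16·4 + 1/8·3 + 1/8·3 + 1/16·4 + 1/16·4 + 1/4·2 = 3 bits.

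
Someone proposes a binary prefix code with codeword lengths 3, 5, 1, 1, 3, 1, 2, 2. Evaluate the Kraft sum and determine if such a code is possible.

2.28125; no

With common denominator 2^5 = 32: Σ 2^(−ℓᵢ) = 4/32 + 1/32 + 16/32 + 16/32 + 4/32 + 16/32 + 8/32 + 8/32 = 73/32 = 2.28125.
Kraft's inequality requires Σ ≤ 1; here Σ = 2.28125 > 1, so no such prefix code exists.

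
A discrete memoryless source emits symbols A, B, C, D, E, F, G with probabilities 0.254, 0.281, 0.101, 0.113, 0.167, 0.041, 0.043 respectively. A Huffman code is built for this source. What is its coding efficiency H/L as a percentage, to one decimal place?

Entropy H = −Σ p log₂ p ≈ 2.5217 bits.
Huffman merges: 41/1000+43/1000→21/250; 21/250+101/1000→37/200; 113/1000+167/1000→7/25; 37/200+127/500→439/1000; 7/25+281/1000→561/1000; 439/1000+561/1000→1. L = 2549/1000 ≈ 2.5490.
Efficiency = H/L = 2.5217/2.5490 = 98.9%.

98.9%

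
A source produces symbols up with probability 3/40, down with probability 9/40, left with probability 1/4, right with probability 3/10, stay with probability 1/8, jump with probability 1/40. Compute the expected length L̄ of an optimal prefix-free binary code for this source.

2.325 bits/symbol

Repeatedly combine the two least-probable nodes; the expected code length is the sum of the merged weights.
merge 1/40 + 3/40 → 1/10
merge 1/10 + 1/8 → 9/40
merge 9/40 + 9/40 → 9/20
merge 1/4 + 3/10 → 11/20
merge 9/20 + 11/20 → 1
L = 1/10 + 9/40 + 9/20 + 11/20 + 1 = 93/40 = 2.325 bits/symbol.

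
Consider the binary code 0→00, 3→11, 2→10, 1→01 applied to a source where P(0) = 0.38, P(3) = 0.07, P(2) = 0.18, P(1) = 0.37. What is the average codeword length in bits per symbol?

2 bits/symbol

L̄ = Σ pᵢ·ℓᵢ = 0.38·2 + 0.07·2 + 0.18·2 + 0.37·2 = 2 bits/symbol.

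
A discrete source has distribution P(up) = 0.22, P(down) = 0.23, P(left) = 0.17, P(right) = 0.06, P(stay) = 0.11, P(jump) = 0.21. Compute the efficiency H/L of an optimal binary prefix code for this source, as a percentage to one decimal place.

Entropy H = −Σ p log₂ p ≈ 2.4695 bits.
Huffman merges: 3/50+11/100→17/100; 17/100+17/100→17/50; 21/100+11/50→43/100; 23/100+17/50→57/100; 43/100+57/100→1. L = 251/100 ≈ 2.5100.
Efficiency = H/L = 2.4695/2.5100 = 98.4%.

98.4%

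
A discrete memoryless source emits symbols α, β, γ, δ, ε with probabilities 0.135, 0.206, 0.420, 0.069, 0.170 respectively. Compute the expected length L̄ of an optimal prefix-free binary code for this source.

Repeatedly combine the two least-probable nodes; the expected code length is the sum of the merged weights.
merge 69/1000 + 27/200 → 51/250
merge 17/100 + 51/250 → 187/500
merge 103/500 + 187/500 → 29/50
merge 21/50 + 29/50 → 1
L = 51/250 + 187/500 + 29/50 + 1 = 1079/500 = 2.158 bits/symbol.

2.158 bits/symbol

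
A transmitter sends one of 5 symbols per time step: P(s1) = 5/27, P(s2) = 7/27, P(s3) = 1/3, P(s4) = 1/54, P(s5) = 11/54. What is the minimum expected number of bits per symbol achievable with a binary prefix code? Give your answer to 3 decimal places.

2.204 bits/symbol

Repeatedly combine the two least-probable nodes; the expected code length is the sum of the merged weights.
merge 1/54 + 5/27 → 11/54
merge 11/54 + 11/54 → 11/27
merge 7/27 + 1/3 → 16/27
merge 11/27 + 16/27 → 1
L = 11/54 + 11/27 + 16/27 + 1 = 119/54 ≈ 2.204 bits/symbol.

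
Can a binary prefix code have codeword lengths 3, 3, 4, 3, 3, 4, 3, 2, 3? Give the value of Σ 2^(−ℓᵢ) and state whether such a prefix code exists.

With common denominator 2^4 = 16: Σ 2^(−ℓᵢ) = 2/16 + 2/16 + 1/16 + 2/16 + 2/16 + 1/16 + 2/16 + 4/16 + 2/16 = 18/16 = 1.125.
Kraft's inequality requires Σ ≤ 1; here Σ = 1.125 > 1, so no such prefix code exists.

1.125; no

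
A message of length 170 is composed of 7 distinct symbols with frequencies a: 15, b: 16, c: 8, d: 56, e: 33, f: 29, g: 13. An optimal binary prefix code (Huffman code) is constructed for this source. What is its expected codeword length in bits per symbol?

Probabilities are the counts divided by 170.
Repeatedly combine the two least-probable nodes; the expected code length is the sum of the merged weights.
merge 4/85 + 13/170 → 21/170
merge 3/34 + 8/85 → 31/170
merge 21/170 + 29/170 → 5/17
merge 31/170 + 33/170 → 32/85
merge 5/17 + 28/85 → 53/85
merge 32/85 + 53/85 → 1
L = 21/170 + 31/170 + 5/17 + 32/85 + 53/85 + 1 = 13/5 = 2.6 bits/symbol.

2.6 bits/symbol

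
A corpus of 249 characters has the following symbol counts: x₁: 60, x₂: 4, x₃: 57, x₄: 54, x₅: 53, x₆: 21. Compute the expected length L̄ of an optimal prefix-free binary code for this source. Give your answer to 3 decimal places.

2.414 bits/symbol

Probabilities are the counts divided by 249.
Repeatedly combine the two least-probable nodes; the expected code length is the sum of the merged weights.
merge 4/249 + 7/83 → 25/249
merge 25/249 + 53/249 → 26/83
merge 18/83 + 19/83 → 37/83
merge 20/83 + 26/83 → 46/83
merge 37/83 + 46/83 → 1
L = 25/249 + 26/83 + 37/83 + 46/83 + 1 = 601/249 ≈ 2.414 bits/symbol.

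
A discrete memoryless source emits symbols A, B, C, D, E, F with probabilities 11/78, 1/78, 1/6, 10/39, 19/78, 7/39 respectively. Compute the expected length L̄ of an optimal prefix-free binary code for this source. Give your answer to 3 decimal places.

Repeatedly combine the two least-probable nodes; the expected code length is the sum of the merged weights.
merge 1/78 + 11/78 → 2/13
merge 2/13 + 1/6 → 25/78
merge 7/39 + 19/78 → 11/26
merge 10/39 + 25/78 → 15/26
merge 11/26 + 15/26 → 1
L = 2/13 + 25/78 + 11/26 + 15/26 + 1 = 193/78 ≈ 2.474 bits/symbol.

2.474 bits/symbol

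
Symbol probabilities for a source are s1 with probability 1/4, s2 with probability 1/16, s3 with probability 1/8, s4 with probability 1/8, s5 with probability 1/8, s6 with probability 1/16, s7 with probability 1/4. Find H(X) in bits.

Each probability is a power of 1/2, so log₂(1/p) is an integer.
H = Σ p·log₂(1/p) = 1/4·2 + 1/16·4 + 1/8·3 + 1/8·3 + 1/8·3 + 1/16·4 + 1/4·2 = 2.625 bits.

2.625 bits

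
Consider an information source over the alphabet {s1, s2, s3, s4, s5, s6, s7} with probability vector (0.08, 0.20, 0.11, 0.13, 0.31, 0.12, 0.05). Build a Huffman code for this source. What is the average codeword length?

Repeatedly combine the two least-probable nodes; the expected code length is the sum of the merged weights.
merge 1/20 + 2/25 → 13/100
merge 11/100 + 3/25 → 23/100
merge 13/100 + 13/100 → 13/50
merge 1/5 + 23/100 → 43/100
merge 13/50 + 31/100 → 57/100
merge 43/100 + 57/100 → 1
L = 13/100 + 23/100 + 13/50 + 43/100 + 57/100 + 1 = 131/50 = 2.62 bits/symbol.

2.62 bits/symbol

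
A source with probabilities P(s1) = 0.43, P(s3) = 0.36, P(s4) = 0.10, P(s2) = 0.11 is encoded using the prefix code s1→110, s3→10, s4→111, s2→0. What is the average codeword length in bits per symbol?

2.42 bits/symbol

L̄ = Σ pᵢ·ℓᵢ = 0.43·3 + 0.36·2 + 0.10·3 + 0.11·1 = 2.42 bits/symbol.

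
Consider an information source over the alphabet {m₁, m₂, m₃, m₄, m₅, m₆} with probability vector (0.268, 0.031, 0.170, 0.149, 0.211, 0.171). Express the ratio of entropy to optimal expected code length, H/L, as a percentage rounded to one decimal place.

Entropy H = −Σ p log₂ p ≈ 2.4176 bits.
Huffman merges: 31/1000+149/1000→9/50; 17/100+171/1000→341/1000; 9/50+211/1000→391/1000; 67/250+341/1000→609/1000; 391/1000+609/1000→1. L = 2521/1000 ≈ 2.5210.
Efficiency = H/L = 2.4176/2.5210 = 95.9%.

95.9%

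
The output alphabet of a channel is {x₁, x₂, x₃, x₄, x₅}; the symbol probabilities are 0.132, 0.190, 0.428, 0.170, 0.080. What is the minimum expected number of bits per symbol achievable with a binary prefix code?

2.144 bits/symbol

Repeatedly combine the two least-probable nodes; the expected code length is the sum of the merged weights.
merge 2/25 + 33/250 → 53/250
merge 17/100 + 19/100 → 9/25
merge 53/250 + 9/25 → 143/250
merge 107/250 + 143/250 → 1
L = 53/250 + 9/25 + 143/250 + 1 = 268/125 = 2.144 bits/symbol.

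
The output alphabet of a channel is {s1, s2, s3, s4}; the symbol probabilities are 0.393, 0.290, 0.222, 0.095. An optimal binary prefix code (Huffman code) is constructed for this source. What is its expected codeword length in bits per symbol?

1.924 bits/symbol

Repeatedly combine the two least-probable nodes; the expected code length is the sum of the merged weights.
merge 19/200 + 111/500 → 317/1000
merge 29/100 + 317/1000 → 607/1000
merge 393/1000 + 607/1000 → 1
L = 317/1000 + 607/1000 + 1 = 481/250 = 1.924 bits/symbol.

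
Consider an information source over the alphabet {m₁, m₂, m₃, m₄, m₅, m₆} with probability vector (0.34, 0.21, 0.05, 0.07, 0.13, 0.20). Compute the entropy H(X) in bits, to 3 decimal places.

H = −Σ pᵢ log₂ pᵢ.
−0.34·log₂(0.34) = 0.5292
−0.21·log₂(0.21) = 0.4728
−0.05·log₂(0.05) = 0.2161
−0.07·log₂(0.07) = 0.2686
−0.13·log₂(0.13) = 0.3826
−0.20·log₂(0.20) = 0.4644
Sum ≈ 2.3337 → 2.334 bits.

2.334 bits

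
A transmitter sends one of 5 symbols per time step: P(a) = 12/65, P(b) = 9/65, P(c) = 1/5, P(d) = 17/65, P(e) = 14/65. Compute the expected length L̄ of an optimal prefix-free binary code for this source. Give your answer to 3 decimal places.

Repeatedly combine the two least-probable nodes; the expected code length is the sum of the merged weights.
merge 9/65 + 12/65 → 21/65
merge 1/5 + 14/65 → 27/65
merge 17/65 + 21/65 → 38/65
merge 27/65 + 38/65 → 1
L = 21/65 + 27/65 + 38/65 + 1 = 151/65 ≈ 2.323 bits/symbol.

2.323 bits/symbol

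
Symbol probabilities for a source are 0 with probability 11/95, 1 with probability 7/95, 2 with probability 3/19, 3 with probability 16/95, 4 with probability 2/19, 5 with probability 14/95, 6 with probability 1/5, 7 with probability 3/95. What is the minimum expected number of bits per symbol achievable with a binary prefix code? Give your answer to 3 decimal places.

2.905 bits/symbol

Repeatedly combine the two least-probable nodes; the expected code length is the sum of the merged weights.
merge 3/95 + 7/95 → 2/19
merge 2/19 + 2/19 → 4/19
merge 11/95 + 14/95 → 5/19
merge 3/19 + 16/95 → 31/95
merge 1/5 + 4/19 → 39/95
merge 5/19 + 31/95 → 56/95
merge 39/95 + 56/95 → 1
L = 2/19 + 4/19 + 5/19 + 31/95 + 39/95 + 56/95 + 1 = 276/95 ≈ 2.905 bits/symbol.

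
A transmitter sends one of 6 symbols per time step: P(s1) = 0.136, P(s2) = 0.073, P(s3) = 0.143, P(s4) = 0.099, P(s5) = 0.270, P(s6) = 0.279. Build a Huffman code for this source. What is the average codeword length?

Repeatedly combine the two least-probable nodes; the expected code length is the sum of the merged weights.
merge 73/1000 + 99/1000 → 43/250
merge 17/125 + 143/1000 → 279/1000
merge 43/250 + 27/100 → 221/500
merge 279/1000 + 279/1000 → 279/500
merge 221/500 + 279/500 → 1
L = 43/250 + 279/1000 + 221/500 + 279/500 + 1 = 2451/1000 = 2.451 bits/symbol.

2.451 bits/symbol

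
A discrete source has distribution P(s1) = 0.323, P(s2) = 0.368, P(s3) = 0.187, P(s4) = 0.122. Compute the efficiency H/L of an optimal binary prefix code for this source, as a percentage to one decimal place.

Entropy H = −Σ p log₂ p ≈ 1.8800 bits.
Huffman merges: 61/500+187/1000→309/1000; 309/1000+323/1000→79/125; 46/125+79/125→1. L = 1941/1000 ≈ 1.9410.
Efficiency = H/L = 1.8800/1.9410 = 96.9%.

96.9%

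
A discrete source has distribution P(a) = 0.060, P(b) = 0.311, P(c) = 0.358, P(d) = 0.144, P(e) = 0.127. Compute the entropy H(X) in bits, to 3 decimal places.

2.079 bits

H = −Σ pᵢ log₂ pᵢ.
−0.060·log₂(0.060) = 0.2435
−0.311·log₂(0.311) = 0.5240
−0.358·log₂(0.358) = 0.5305
−0.144·log₂(0.144) = 0.4026
−0.127·log₂(0.127) = 0.3781
Sum ≈ 2.0788 → 2.079 bits.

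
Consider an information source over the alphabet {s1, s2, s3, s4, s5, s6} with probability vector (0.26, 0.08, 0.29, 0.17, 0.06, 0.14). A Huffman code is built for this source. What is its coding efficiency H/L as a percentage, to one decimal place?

Entropy H = −Σ p log₂ p ≈ 2.3899 bits.
Huffman merges: 3/50+2/25→7/50; 7/50+7/50→7/25; 17/100+13/50→43/100; 7/25+29/100→57/100; 43/100+57/100→1. L = 121/50 ≈ 2.4200.
Efficiency = H/L = 2.3899/2.4200 = 98.8%.

98.8%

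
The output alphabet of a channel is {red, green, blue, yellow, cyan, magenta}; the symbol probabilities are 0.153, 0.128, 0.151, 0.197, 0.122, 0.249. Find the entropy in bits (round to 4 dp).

H = −Σ pᵢ log₂ pᵢ.
−0.153·log₂(0.153) = 0.4144
−0.128·log₂(0.128) = 0.3796
−0.151·log₂(0.151) = 0.4118
−0.197·log₂(0.197) = 0.4617
−0.122·log₂(0.122) = 0.3703
−0.249·log₂(0.249) = 0.4994
Sum ≈ 2.5373 → 2.5373 bits.

2.5373 bits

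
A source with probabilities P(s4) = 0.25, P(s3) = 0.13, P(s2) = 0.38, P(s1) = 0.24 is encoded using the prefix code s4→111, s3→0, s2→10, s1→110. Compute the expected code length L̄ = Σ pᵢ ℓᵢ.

2.36 bits/symbol

L̄ = Σ pᵢ·ℓᵢ = 0.25·3 + 0.13·1 + 0.38·2 + 0.24·3 = 2.36 bits/symbol.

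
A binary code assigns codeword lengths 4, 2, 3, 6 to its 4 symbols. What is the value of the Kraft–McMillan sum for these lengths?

0.453125

With common denominator 2^6 = 64: Σ 2^(−ℓᵢ) = 4/64 + 16/64 + 8/64 + 1/64 = 29/64 = 0.453125.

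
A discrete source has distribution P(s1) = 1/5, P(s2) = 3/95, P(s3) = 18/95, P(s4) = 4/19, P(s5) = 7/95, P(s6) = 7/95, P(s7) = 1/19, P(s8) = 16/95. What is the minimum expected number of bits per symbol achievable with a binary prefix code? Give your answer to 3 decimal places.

Repeatedly combine the two least-probable nodes; the expected code length is the sum of the merged weights.
merge 3/95 + 1/19 → 8/95
merge 7/95 + 7/95 → 14/95
merge 8/95 + 14/95 → 22/95
merge 16/95 + 18/95 → 34/95
merge 1/5 + 4/19 → 39/95
merge 22/95 + 34/95 → 56/95
merge 39/95 + 56/95 → 1
L = 8/95 + 14/95 + 22/95 + 34/95 + 39/95 + 56/95 + 1 = 268/95 ≈ 2.821 bits/symbol.

2.821 bits/symbol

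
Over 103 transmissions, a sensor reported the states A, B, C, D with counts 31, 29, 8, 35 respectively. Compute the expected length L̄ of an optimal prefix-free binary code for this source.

2 bits/symbol

Probabilities are the counts divided by 103.
Repeatedly combine the two least-probable nodes; the expected code length is the sum of the merged weights.
merge 8/103 + 29/103 → 37/103
merge 31/103 + 35/103 → 66/103
merge 37/103 + 66/103 → 1
L = 37/103 + 66/103 + 1 = 2 bits/symbol.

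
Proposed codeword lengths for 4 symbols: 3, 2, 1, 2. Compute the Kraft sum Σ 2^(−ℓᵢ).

1.125

With common denominator 2^3 = 8: Σ 2^(−ℓᵢ) = 1/8 + 2/8 + 4/8 + 2/8 = 9/8 = 1.125.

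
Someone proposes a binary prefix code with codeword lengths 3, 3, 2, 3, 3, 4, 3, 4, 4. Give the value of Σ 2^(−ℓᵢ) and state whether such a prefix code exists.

1.0625; no

With common denominator 2^4 = 16: Σ 2^(−ℓᵢ) = 2/16 + 2/16 + 4/16 + 2/16 + 2/16 + 1/16 + 2/16 + 1/16 + 1/16 = 17/16 = 1.0625.
Kraft's inequality requires Σ ≤ 1; here Σ = 1.0625 > 1, so no such prefix code exists.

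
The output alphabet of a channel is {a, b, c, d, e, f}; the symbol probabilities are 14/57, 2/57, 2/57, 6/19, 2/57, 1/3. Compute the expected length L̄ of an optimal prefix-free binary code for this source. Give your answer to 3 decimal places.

2.175 bits/symbol

Repeatedly combine the two least-probable nodes; the expected code length is the sum of the merged weights.
merge 2/57 + 2/57 → 4/57
merge 2/57 + 4/57 → 2/19
merge 2/19 + 14/57 → 20/57
merge 6/19 + 1/3 → 37/57
merge 20/57 + 37/57 → 1
L = 4/57 + 2/19 + 20/57 + 37/57 + 1 = 124/57 ≈ 2.175 bits/symbol.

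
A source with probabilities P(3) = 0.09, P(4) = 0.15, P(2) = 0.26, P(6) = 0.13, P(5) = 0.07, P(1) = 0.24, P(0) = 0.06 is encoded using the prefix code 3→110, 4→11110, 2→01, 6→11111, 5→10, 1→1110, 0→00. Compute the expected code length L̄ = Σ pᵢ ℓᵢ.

L̄ = Σ pᵢ·ℓᵢ = 0.09·3 + 0.15·5 + 0.26·2 + 0.13·5 + 0.07·2 + 0.24·4 + 0.06·2 = 3.41 bits/symbol.

3.41 bits/symbol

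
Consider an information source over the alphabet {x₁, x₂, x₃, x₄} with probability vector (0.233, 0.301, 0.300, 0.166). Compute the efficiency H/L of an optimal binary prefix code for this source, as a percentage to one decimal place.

Entropy H = −Σ p log₂ p ≈ 1.9622 bits.
Huffman merges: 83/500+233/1000→399/1000; 3/10+301/1000→601/1000; 399/1000+601/1000→1. L = 2 ≈ 2.0000.
Efficiency = H/L = 1.9622/2.0000 = 98.1%.

98.1%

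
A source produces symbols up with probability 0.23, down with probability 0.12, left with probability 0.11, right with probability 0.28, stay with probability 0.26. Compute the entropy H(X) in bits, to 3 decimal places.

2.225 bits

H = −Σ pᵢ log₂ pᵢ.
−0.23·log₂(0.23) = 0.4877
−0.12·log₂(0.12) = 0.3671
−0.11·log₂(0.11) = 0.3503
−0.28·log₂(0.28) = 0.5142
−0.26·log₂(0.26) = 0.5053
Sum ≈ 2.2245 → 2.225 bits.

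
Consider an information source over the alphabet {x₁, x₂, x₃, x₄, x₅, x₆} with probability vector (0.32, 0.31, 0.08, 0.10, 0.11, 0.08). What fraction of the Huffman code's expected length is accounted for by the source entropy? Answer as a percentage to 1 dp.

97.7%

Entropy H = −Σ p log₂ p ≈ 2.3153 bits.
Huffman merges: 2/25+2/25→4/25; 1/10+11/100→21/100; 4/25+21/100→37/100; 31/100+8/25→63/100; 37/100+63/100→1. L = 237/100 ≈ 2.3700.
Efficiency = H/L = 2.3153/2.3700 = 97.7%.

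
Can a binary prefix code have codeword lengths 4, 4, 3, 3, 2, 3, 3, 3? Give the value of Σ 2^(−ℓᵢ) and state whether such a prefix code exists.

1; yes

With common denominator 2^4 = 16: Σ 2^(−ℓᵢ) = 1/16 + 1/16 + 2/16 + 2/16 + 4/16 + 2/16 + 2/16 + 2/16 = 16/16 = 1.
Kraft's inequality requires Σ ≤ 1; here Σ = 1 ≤ 1, so such a prefix code exists.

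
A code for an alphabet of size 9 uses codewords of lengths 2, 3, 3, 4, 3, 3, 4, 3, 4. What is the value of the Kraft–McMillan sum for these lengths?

With common denominator 2^4 = 16: Σ 2^(−ℓᵢ) = 4/16 + 2/16 + 2/16 + 1/16 + 2/16 + 2/16 + 1/16 + 2/16 + 1/16 = 17/16 = 1.0625.

1.0625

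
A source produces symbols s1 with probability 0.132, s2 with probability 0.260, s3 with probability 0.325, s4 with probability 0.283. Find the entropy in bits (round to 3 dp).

1.933 bits

H = −Σ pᵢ log₂ pᵢ.
−0.132·log₂(0.132) = 0.3856
−0.260·log₂(0.260) = 0.5053
−0.325·log₂(0.325) = 0.5270
−0.283·log₂(0.283) = 0.5154
Sum ≈ 1.9333 → 1.933 bits.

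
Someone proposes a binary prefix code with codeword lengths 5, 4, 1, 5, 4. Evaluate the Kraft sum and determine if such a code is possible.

0.6875; yes

With common denominator 2^5 = 32: Σ 2^(−ℓᵢ) = 1/32 + 2/32 + 16/32 + 1/32 + 2/32 = 22/32 = 0.6875.
Kraft's inequality requires Σ ≤ 1; here Σ = 0.6875 ≤ 1, so such a prefix code exists.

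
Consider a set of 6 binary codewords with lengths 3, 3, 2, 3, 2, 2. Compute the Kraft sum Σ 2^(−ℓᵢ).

With common denominator 2^3 = 8: Σ 2^(−ℓᵢ) = 1/8 + 1/8 + 2/8 + 1/8 + 2/8 + 2/8 = 9/8 = 1.125.

1.125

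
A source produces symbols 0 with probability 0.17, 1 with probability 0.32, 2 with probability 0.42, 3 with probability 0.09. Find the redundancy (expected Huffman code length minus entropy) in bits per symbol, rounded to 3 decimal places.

0.041 bits

Entropy H = −Σ p log₂ p ≈ 1.7989 bits.
Huffman merges: 9/100+17/100→13/50; 13/50+8/25→29/50; 21/50+29/50→1. L = 46/25 ≈ 1.8400.
L − H = 1.8400 − 1.7989 = 0.041 bits.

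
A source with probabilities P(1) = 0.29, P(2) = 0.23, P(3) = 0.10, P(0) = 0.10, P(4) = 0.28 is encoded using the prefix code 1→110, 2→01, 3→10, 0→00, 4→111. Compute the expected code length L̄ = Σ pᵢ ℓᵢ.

2.57 bits/symbol

L̄ = Σ pᵢ·ℓᵢ = 0.29·3 + 0.23·2 + 0.10·2 + 0.10·2 + 0.28·3 = 2.57 bits/symbol.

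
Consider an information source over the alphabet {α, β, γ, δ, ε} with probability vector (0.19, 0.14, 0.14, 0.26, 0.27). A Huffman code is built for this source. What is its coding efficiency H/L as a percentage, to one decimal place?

Entropy H = −Σ p log₂ p ≈ 2.2648 bits.
Huffman merges: 7/50+7/50→7/25; 19/100+13/50→9/20; 27/100+7/25→11/20; 9/20+11/20→1. L = 57/25 ≈ 2.2800.
Efficiency = H/L = 2.2648/2.2800 = 99.3%.

99.3%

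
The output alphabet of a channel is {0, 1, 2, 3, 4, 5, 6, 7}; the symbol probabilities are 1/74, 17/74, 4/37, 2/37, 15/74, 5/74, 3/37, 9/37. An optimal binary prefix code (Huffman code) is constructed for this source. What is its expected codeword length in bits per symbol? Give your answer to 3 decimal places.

2.716 bits/symbol

Repeatedly combine the two least-probable nodes; the expected code length is the sum of the merged weights.
merge 1/74 + 2/37 → 5/74
merge 5/74 + 5/74 → 5/37
merge 3/37 + 4/37 → 7/37
merge 5/37 + 7/37 → 12/37
merge 15/74 + 17/74 → 16/37
merge 9/37 + 12/37 → 21/37
merge 16/37 + 21/37 → 1
L = 5/74 + 5/37 + 7/37 + 12/37 + 16/37 + 21/37 + 1 = 201/74 ≈ 2.716 bits/symbol.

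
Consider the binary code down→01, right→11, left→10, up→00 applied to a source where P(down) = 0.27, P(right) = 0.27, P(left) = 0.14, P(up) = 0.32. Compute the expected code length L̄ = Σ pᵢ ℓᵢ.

2 bits/symbol

L̄ = Σ pᵢ·ℓᵢ = 0.27·2 + 0.27·2 + 0.14·2 + 0.32·2 = 2 bits/symbol.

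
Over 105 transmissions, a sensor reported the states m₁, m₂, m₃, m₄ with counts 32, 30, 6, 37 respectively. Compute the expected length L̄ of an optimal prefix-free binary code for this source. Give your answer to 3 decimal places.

1.990 bits/symbol

Probabilities are the counts divided by 105.
Repeatedly combine the two least-probable nodes; the expected code length is the sum of the merged weights.
merge 2/35 + 2/7 → 12/35
merge 32/105 + 12/35 → 68/105
merge 37/105 + 68/105 → 1
L = 12/35 + 68/105 + 1 = 209/105 ≈ 1.990 bits/symbol.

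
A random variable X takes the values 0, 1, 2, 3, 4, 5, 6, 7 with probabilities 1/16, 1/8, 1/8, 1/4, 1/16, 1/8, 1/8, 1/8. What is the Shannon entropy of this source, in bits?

2.875 bits

Each probability is a power of 1/2, so log₂(1/p) is an integer.
H = Σ p·log₂(1/p) = 1/16·4 + 1/8·3 + 1/8·3 + 1/4·2 + 1/16·4 + 1/8·3 + 1/8·3 + 1/8·3 = 2.875 bits.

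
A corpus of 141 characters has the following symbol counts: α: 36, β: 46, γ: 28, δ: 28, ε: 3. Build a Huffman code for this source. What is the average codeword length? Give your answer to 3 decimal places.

Probabilities are the counts divided by 141.
Repeatedly combine the two least-probable nodes; the expected code length is the sum of the merged weights.
merge 1/47 + 28/141 → 31/141
merge 28/141 + 31/141 → 59/141
merge 12/47 + 46/141 → 82/141
merge 59/141 + 82/141 → 1
L = 31/141 + 59/141 + 82/141 + 1 = 313/141 ≈ 2.220 bits/symbol.

2.220 bits/symbol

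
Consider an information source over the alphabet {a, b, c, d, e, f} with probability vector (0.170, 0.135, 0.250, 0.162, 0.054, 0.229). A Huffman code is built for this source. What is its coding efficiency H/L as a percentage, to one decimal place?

97.8%

Entropy H = −Σ p log₂ p ≈ 2.4644 bits.
Huffman merges: 27/500+27/200→189/1000; 81/500+17/100→83/250; 189/1000+229/1000→209/500; 1/4+83/250→291/500; 209/500+291/500→1. L = 2521/1000 ≈ 2.5210.
Efficiency = H/L = 2.4644/2.5210 = 97.8%.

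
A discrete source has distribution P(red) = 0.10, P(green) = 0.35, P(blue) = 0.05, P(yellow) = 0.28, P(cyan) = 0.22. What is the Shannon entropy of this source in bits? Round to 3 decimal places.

H = −Σ pᵢ log₂ pᵢ.
−0.10·log₂(0.10) = 0.3322
−0.35·log₂(0.35) = 0.5301
−0.05·log₂(0.05) = 0.2161
−0.28·log₂(0.28) = 0.5142
−0.22·log₂(0.22) = 0.4806
Sum ≈ 2.0732 → 2.073 bits.

2.073 bits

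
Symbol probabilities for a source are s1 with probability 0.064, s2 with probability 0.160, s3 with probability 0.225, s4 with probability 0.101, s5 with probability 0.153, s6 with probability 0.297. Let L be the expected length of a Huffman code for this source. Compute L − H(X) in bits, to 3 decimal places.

Entropy H = −Σ p log₂ p ≈ 2.4297 bits.
Huffman merges: 8/125+101/1000→33/200; 153/1000+4/25→313/1000; 33/200+9/40→39/100; 297/1000+313/1000→61/100; 39/100+61/100→1. L = 1239/500 ≈ 2.4780.
L − H = 2.4780 − 2.4297 = 0.048 bits.

0.048 bits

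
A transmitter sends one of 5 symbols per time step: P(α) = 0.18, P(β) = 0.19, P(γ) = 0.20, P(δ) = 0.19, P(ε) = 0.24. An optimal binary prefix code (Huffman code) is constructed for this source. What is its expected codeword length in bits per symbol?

2.37 bits/symbol

Repeatedly combine the two least-probable nodes; the expected code length is the sum of the merged weights.
merge 9/50 + 19/100 → 37/100
merge 19/100 + 1/5 → 39/100
merge 6/25 + 37/100 → 61/100
merge 39/100 + 61/100 → 1
L = 37/100 + 39/100 + 61/100 + 1 = 237/100 = 2.37 bits/symbol.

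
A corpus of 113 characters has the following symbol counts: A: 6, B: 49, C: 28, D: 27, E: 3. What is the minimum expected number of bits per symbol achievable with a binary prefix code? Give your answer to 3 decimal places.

Probabilities are the counts divided by 113.
Repeatedly combine the two least-probable nodes; the expected code length is the sum of the merged weights.
merge 3/113 + 6/113 → 9/113
merge 9/113 + 27/113 → 36/113
merge 28/113 + 36/113 → 64/113
merge 49/113 + 64/113 → 1
L = 9/113 + 36/113 + 64/113 + 1 = 222/113 ≈ 1.965 bits/symbol.

1.965 bits/symbol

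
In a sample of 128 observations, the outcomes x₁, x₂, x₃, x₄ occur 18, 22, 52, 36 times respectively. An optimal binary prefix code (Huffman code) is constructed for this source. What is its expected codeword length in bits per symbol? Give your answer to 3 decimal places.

Probabilities are the counts divided by 128.
Repeatedly combine the two least-probable nodes; the expected code length is the sum of the merged weights.
merge 9/64 + 11/64 → 5/16
merge 9/32 + 5/16 → 19/32
merge 13/32 + 19/32 → 1
L = 5/16 + 19/32 + 1 = 61/32 ≈ 1.906 bits/symbol.

1.906 bits/symbol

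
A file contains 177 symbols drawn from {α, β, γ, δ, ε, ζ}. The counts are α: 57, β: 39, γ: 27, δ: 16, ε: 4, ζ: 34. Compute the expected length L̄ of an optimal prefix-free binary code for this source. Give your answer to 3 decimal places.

2.379 bits/symbol

Probabilities are the counts divided by 177.
Repeatedly combine the two least-probable nodes; the expected code length is the sum of the merged weights.
merge 4/177 + 16/177 → 20/177
merge 20/177 + 9/59 → 47/177
merge 34/177 + 13/59 → 73/177
merge 47/177 + 19/59 → 104/177
merge 73/177 + 104/177 → 1
L = 20/177 + 47/177 + 73/177 + 104/177 + 1 = 421/177 ≈ 2.379 bits/symbol.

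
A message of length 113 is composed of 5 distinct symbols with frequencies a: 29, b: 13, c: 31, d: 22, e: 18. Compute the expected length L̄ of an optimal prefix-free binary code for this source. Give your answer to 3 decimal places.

2.274 bits/symbol

Probabilities are the counts divided by 113.
Repeatedly combine the two least-probable nodes; the expected code length is the sum of the merged weights.
merge 13/113 + 18/113 → 31/113
merge 22/113 + 29/113 → 51/113
merge 31/113 + 31/113 → 62/113
merge 51/113 + 62/113 → 1
L = 31/113 + 51/113 + 62/113 + 1 = 257/113 ≈ 2.274 bits/symbol.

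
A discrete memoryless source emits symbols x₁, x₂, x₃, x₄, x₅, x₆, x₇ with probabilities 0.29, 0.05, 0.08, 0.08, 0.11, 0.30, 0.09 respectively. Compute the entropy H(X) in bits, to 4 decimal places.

2.5010 bits

H = −Σ pᵢ log₂ pᵢ.
−0.29·log₂(0.29) = 0.5179
−0.05·log₂(0.05) = 0.2161
−0.08·log₂(0.08) = 0.2915
−0.08·log₂(0.08) = 0.2915
−0.11·log₂(0.11) = 0.3503
−0.30·log₂(0.30) = 0.5211
−0.09·log₂(0.09) = 0.3127
Sum ≈ 2.5010 → 2.5010 bits.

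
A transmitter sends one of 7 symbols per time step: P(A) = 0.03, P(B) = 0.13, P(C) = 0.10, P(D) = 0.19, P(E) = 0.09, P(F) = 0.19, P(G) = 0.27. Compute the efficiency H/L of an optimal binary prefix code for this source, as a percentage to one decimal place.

97.7%

Entropy H = −Σ p log₂ p ≈ 2.5997 bits.
Huffman merges: 3/100+9/100→3/25; 1/10+3/25→11/50; 13/100+19/100→8/25; 19/100+11/50→41/100; 27/100+8/25→59/100; 41/100+59/100→1. L = 133/50 ≈ 2.6600.
Efficiency = H/L = 2.5997/2.6600 = 97.7%.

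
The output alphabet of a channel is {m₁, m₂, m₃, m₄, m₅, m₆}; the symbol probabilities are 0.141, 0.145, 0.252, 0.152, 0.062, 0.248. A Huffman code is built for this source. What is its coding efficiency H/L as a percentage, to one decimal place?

Entropy H = −Σ p log₂ p ≈ 2.4643 bits.
Huffman merges: 31/500+141/1000→203/1000; 29/200+19/125→297/1000; 203/1000+31/125→451/1000; 63/250+297/1000→549/1000; 451/1000+549/1000→1. L = 5/2 ≈ 2.5000.
Efficiency = H/L = 2.4643/2.5000 = 98.6%.

98.6%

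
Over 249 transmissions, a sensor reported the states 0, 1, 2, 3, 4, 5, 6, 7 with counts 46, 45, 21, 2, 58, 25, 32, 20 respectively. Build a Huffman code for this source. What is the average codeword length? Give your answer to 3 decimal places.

Probabilities are the counts divided by 249.
Repeatedly combine the two least-probable nodes; the expected code length is the sum of the merged weights.
merge 2/249 + 20/249 → 22/249
merge 7/83 + 22/249 → 43/249
merge 25/249 + 32/249 → 19/83
merge 43/249 + 15/83 → 88/249
merge 46/249 + 19/83 → 103/249
merge 58/249 + 88/249 → 146/249
merge 103/249 + 146/249 → 1
L = 22/249 + 43/249 + 19/83 + 88/249 + 103/249 + 146/249 + 1 = 236/83 ≈ 2.843 bits/symbol.

2.843 bits/symbol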